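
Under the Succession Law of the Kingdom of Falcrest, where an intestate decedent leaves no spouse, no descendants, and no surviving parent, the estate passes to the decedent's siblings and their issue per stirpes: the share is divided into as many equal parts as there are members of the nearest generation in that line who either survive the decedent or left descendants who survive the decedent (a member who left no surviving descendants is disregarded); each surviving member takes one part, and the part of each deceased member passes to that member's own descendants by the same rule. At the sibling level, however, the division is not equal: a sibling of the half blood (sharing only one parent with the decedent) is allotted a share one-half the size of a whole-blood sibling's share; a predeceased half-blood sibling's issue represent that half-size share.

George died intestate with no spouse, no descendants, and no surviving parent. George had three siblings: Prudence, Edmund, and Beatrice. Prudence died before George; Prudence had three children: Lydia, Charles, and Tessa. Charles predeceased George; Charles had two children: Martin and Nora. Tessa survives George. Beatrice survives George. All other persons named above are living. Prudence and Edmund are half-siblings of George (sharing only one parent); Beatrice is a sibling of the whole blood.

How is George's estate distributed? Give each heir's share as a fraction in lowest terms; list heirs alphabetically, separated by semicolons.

No spouse, descendants, or parent survives, so the estate passes to George's siblings per stirpes.
Half-blood siblings count for one-half the weight of whole-blood siblings at the initial division.
Dividing 1 in proportion to weights (total weight 2): Prudence (weight 1/2) → 1/4; Edmund (weight 1/2) → 1/4; Beatrice (weight 1) → 1/2.
Prudence predeceased; the 1/4 allotted to Prudence's branch passes to Prudence's issue by representation.
The 1/4 is divided into 3 equal shares of 1/12 among Lydia, Charles, Tessa.
Lydia is living and takes 1/12.
Charles predeceased; the 1/12 allotted to Charles's branch passes to Charles's issue by representation.
The 1/12 is divided into 2 equal shares of 1/24 among Martin, Nora.
Martin is living and takes 1/24.
Nora is living and takes 1/24.
Tessa is living and takes 1/12.
Edmund is living and takes 1/4.
Beatrice is living and takes 1/2.

Beatrice 1/2; Edmund 1/4; Lydia 1/12; Martin 1/24; Nora 1/24; Tessa 1/12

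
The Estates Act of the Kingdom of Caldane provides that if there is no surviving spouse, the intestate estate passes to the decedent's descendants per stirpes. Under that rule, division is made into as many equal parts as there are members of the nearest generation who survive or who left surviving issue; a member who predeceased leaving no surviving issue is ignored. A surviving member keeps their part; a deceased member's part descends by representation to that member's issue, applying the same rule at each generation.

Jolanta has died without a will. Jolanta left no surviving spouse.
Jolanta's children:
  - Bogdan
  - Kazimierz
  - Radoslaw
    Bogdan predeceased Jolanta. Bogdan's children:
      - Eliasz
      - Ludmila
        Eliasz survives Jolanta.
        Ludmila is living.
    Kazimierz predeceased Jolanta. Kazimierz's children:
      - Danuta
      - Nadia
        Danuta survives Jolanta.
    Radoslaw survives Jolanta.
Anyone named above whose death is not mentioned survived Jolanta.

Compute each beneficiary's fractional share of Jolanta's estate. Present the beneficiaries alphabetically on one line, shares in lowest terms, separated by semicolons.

There is no surviving spouse, so the entire estate passes to Jolanta's descendants per stirpes.
The estate is divided into 3 equal shares of 1/3 among Bogdan, Kazimierz, Radoslaw.
Bogdan predeceased; the 1/3 allotted to Bogdan's branch passes to Bogdan's issue by representation.
The 1/3 is divided into 2 equal shares of 1/6 among Eliasz, Ludmila.
Eliasz is living and takes 1/6.
Ludmila is living and takes 1/6.
Kazimierz predeceased; the 1/3 allotted to Kazimierz's branch passes to Kazimierz's issue by representation.
The 1/3 is divided into 2 equal shares of 1/6 among Danuta, Nadia.
Danuta is living and takes 1/6.
Nadia is living and takes 1/6.
Radoslaw is living and takes 1/3.

Danuta 1/6; Eliasz 1/6; Ludmila 1/6; Nadia 1/6; Radoslaw 1/3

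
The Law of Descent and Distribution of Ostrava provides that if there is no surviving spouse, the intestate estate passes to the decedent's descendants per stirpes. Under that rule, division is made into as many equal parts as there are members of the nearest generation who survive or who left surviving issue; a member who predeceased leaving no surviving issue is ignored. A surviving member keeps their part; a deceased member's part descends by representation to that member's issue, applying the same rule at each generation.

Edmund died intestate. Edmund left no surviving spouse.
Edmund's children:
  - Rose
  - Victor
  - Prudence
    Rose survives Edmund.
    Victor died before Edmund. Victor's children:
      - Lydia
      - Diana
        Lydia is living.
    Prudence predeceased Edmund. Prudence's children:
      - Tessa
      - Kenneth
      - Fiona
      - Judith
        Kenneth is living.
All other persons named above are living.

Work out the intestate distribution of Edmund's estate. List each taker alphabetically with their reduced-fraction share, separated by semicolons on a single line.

Diana 1/6; Fiona 1/12; Judith 1/12; Kenneth 1/12; Lydia 1/6; Rose 1/3; Tessa 1/12

There is no surviving spouse, so the entire estate passes to Edmund's descendants per stirpes.
The estate is divided into 3 equal shares of 1/3 among Rose, Victor, Prudence.
Rose is living and takes 1/3.
Victor predeceased; the 1/3 allotted to Victor's branch passes to Victor's issue by representation.
The 1/3 is divided into 2 equal shares of 1/6 among Lydia, Diana.
Lydia is living and takes 1/6.
Diana is living and takes 1/6.
Prudence predeceased; the 1/3 allotted to Prudence's branch passes to Prudence's issue by representation.
The 1/3 is divided into 4 equal shares of 1/12 among Tessa, Kenneth, Fiona, Judith.
Tessa is living and takes 1/12.
Kenneth is living and takes 1/12.
Fiona is living and takes 1/12.
Judith is living and takes 1/12.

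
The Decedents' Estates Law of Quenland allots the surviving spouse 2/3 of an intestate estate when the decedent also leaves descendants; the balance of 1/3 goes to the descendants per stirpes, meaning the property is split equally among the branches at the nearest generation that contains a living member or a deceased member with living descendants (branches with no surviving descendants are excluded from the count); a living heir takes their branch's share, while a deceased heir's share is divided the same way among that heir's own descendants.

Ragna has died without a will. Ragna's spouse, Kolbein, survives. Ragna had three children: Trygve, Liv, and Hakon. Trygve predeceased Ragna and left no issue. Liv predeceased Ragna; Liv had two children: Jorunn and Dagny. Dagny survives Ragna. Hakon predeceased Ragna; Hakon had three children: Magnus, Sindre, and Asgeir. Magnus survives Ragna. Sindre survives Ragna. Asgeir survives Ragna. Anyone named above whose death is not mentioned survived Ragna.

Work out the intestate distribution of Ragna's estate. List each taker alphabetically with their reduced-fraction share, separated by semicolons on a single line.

Asgeir 1/18; Dagny 1/12; Jorunn 1/12; Kolbein 2/3; Magnus 1/18; Sindre 1/18

Kolbein, as surviving spouse, takes 2/3.
The remaining 1/3 passes to Ragna's descendants per stirpes.
Trygve left no surviving issue, so that branch lapses and is disregarded.
The 1/3 is divided into 2 equal shares of 1/6 among Liv, Hakon.
Liv predeceased; the 1/6 allotted to Liv's branch passes to Liv's issue by representation.
The 1/6 is divided into 2 equal shares of 1/12 among Jorunn, Dagny.
Jorunn is living and takes 1/12.
Dagny is living and takes 1/12.
Hakon predeceased; the 1/6 allotted to Hakon's branch passes to Hakon's issue by representation.
The 1/6 is divided into 3 equal shares of 1/18 among Magnus, Sindre, Asgeir.
Magnus is living and takes 1/18.
Sindre is living and takes 1/18.
Asgeir is living and takes 1/18.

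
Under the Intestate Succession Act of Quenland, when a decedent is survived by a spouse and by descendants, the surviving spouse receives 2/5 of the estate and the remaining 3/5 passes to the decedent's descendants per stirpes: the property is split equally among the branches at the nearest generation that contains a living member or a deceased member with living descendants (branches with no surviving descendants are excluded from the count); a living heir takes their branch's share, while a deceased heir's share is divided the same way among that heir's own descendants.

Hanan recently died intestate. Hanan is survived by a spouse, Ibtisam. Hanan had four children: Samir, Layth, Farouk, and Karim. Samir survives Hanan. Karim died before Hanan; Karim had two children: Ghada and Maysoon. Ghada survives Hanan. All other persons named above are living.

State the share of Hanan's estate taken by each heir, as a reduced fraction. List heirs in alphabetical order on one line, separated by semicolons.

Ibtisam, as surviving spouse, takes 2/5.
The remaining 3/5 passes to Hanan's descendants per stirpes.
The 3/5 is divided into 4 equal shares of 3/20 among Samir, Layth, Farouk, Karim.
Samir is living and takes 3/20.
Layth is living and takes 3/20.
Farouk is living and takes 3/20.
Karim predeceased; the 3/20 allotted to Karim's branch passes to Karim's issue by representation.
The 3/20 is divided into 2 equal shares of 3/40 among Ghada, Maysoon.
Ghada is living and takes 3/40.
Maysoon is living and takes 3/40.

Farouk 3/20; Ghada 3/40; Ibtisam 2/5; Layth 3/20; Maysoon 3/40; Samir 3/20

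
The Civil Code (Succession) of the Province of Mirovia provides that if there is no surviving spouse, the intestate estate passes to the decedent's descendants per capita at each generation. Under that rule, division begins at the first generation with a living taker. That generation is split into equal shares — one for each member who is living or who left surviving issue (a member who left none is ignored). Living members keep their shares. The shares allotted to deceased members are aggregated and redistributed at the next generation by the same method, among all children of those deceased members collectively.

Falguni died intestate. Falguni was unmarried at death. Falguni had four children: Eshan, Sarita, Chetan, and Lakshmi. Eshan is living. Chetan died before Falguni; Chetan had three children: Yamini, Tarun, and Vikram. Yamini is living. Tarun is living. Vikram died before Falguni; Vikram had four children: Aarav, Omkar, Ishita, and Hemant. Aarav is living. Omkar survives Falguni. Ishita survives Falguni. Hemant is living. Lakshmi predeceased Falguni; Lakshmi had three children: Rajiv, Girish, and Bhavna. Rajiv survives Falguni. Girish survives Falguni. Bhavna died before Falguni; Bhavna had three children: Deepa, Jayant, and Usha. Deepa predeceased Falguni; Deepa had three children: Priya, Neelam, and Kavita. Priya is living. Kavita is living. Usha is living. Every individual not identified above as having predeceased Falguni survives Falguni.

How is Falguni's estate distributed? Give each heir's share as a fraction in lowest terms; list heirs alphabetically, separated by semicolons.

There is no surviving spouse, so the entire estate passes to Falguni's descendants per capita at each generation.
At generation 1 (Eshan, Sarita, Chetan, Lakshmi) there are 4 shares of (1)/4 = 1/4 each.
Living: Eshan and Sarita — each takes 1/4.
Deceased: Chetan and Lakshmi. Their combined 1/2 is pooled and carried to generation 2.
At generation 2 (Yamini, Tarun, Vikram, Rajiv, Girish, Bhavna) there are 6 shares of (1/2)/6 = 1/12 each.
Living: Yamini, Tarun, Rajiv, and Girish — each takes 1/12.
Deceased: Vikram and Bhavna. Their combined 1/6 is pooled and carried to generation 3.
At generation 3 (Aarav, Omkar, Ishita, Hemant, Deepa, Jayant, Usha) there are 7 shares of (1/6)/7 = 1/42 each.
Living: Aarav, Omkar, Ishita, Hemant, Jayant, and Usha — each takes 1/42.
Deceased: Deepa. That 1/42 share is carried to generation 4.
At generation 4 (Priya, Neelam, Kavita) there are 3 shares of (1/42)/3 = 1/126 each.
Living: Priya, Neelam, and Kavita — each takes 1/126.

Aarav 1/42; Eshan 1/4; Girish 1/12; Hemant 1/42; Ishita 1/42; Jayant 1/42; Kavita 1/126; Neelam 1/126; Omkar 1/42; Priya 1/126; Rajiv 1/12; Sarita 1/4; Tarun 1/12; Usha 1/42; Yamini 1/12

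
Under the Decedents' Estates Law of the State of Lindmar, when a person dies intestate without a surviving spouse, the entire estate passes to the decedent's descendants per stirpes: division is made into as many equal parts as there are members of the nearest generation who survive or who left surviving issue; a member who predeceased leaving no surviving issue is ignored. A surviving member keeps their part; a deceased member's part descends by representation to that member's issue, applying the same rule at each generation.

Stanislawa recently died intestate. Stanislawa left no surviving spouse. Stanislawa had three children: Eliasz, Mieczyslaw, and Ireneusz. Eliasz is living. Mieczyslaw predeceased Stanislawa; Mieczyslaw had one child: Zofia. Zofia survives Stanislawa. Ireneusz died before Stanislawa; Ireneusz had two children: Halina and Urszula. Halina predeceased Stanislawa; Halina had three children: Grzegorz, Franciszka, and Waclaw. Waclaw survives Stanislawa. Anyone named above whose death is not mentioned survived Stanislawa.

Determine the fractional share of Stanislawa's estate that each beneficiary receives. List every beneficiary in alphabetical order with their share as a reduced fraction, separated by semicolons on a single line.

Eliasz 1/3; Franciszka 1/18; Grzegorz 1/18; Urszula 1/6; Waclaw 1/18; Zofia 1/3

There is no surviving spouse, so the entire estate passes to Stanislawa's descendants per stirpes.
The estate is divided into 3 equal shares of 1/3 among Eliasz, Mieczyslaw, Ireneusz.
Eliasz is living and takes 1/3.
Mieczyslaw predeceased; the 1/3 allotted to Mieczyslaw's branch passes to Mieczyslaw's issue by representation.
Zofia is the sole taker at this level and receives the full 1/3.
Ireneusz predeceased; the 1/3 allotted to Ireneusz's branch passes to Ireneusz's issue by representation.
The 1/3 is divided into 2 equal shares of 1/6 among Halina, Urszula.
Halina predeceased; the 1/6 allotted to Halina's branch passes to Halina's issue by representation.
The 1/6 is divided into 3 equal shares of 1/18 among Grzegorz, Franciszka, Waclaw.
Grzegorz is living and takes 1/18.
Franciszka is living and takes 1/18.
Waclaw is living and takes 1/18.
Urszula is living and takes 1/6.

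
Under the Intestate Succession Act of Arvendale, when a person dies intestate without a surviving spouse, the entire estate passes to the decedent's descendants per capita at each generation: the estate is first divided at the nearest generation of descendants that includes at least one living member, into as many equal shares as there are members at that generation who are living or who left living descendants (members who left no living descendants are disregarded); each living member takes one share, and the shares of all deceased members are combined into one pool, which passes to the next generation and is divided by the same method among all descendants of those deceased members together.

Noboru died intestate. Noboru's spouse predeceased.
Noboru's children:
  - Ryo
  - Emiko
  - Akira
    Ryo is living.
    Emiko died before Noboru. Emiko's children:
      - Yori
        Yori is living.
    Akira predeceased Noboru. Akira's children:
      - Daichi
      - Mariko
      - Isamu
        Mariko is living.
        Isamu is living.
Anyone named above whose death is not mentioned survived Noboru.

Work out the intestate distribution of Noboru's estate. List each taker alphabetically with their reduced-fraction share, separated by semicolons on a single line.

There is no surviving spouse, so the entire estate passes to Noboru's descendants per capita at each generation.
At generation 1 (Ryo, Emiko, Akira) there are 3 shares of (1)/3 = 1/3 each.
Living: Ryo — each takes 1/3.
Deceased: Emiko and Akira. Their combined 2/3 is pooled and carried to generation 2.
At generation 2 (Yori, Daichi, Mariko, Isamu) there are 4 shares of (2/3)/4 = 1/6 each.
Living: Yori, Daichi, Mariko, and Isamu — each takes 1/6.

Daichi 1/6; Isamu 1/6; Mariko 1/6; Ryo 1/3; Yori 1/6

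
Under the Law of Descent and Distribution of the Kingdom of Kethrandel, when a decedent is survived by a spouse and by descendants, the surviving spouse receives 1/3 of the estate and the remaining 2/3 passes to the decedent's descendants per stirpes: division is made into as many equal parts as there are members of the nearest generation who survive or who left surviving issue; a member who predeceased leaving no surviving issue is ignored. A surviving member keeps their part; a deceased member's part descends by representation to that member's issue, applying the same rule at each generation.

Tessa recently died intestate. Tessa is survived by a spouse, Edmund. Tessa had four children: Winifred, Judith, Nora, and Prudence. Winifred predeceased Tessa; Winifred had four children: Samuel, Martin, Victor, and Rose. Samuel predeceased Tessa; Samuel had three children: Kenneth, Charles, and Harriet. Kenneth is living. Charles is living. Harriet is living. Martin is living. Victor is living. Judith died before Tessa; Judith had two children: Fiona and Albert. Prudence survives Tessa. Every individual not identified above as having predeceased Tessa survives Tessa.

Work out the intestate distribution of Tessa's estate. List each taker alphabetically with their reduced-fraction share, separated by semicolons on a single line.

Edmund, as surviving spouse, takes 1/3.
The remaining 2/3 passes to Tessa's descendants per stirpes.
The 2/3 is divided into 4 equal shares of 1/6 among Winifred, Judith, Nora, Prudence.
Winifred predeceased; the 1/6 allotted to Winifred's branch passes to Winifred's issue by representation.
The 1/6 is divided into 4 equal shares of 1/24 among Samuel, Martin, Victor, Rose.
Samuel predeceased; the 1/24 allotted to Samuel's branch passes to Samuel's issue by representation.
The 1/24 is divided into 3 equal shares of 1/72 among Kenneth, Charles, Harriet.
Kenneth is living and takes 1/72.
Charles is living and takes 1/72.
Harriet is living and takes 1/72.
Martin is living and takes 1/24.
Victor is living and takes 1/24.
Rose is living and takes 1/24.
Judith predeceased; the 1/6 allotted to Judith's branch passes to Judith's issue by representation.
The 1/6 is divided into 2 equal shares of 1/12 among Fiona, Albert.
Fiona is living and takes 1/12.
Albert is living and takes 1/12.
Nora is living and takes 1/6.
Prudence is living and takes 1/6.

Albert 1/12; Charles 1/72; Edmund 1/3; Fiona 1/12; Harriet 1/72; Kenneth 1/72; Martin 1/24; Nora 1/6; Prudence 1/6; Rose 1/24; Victor 1/24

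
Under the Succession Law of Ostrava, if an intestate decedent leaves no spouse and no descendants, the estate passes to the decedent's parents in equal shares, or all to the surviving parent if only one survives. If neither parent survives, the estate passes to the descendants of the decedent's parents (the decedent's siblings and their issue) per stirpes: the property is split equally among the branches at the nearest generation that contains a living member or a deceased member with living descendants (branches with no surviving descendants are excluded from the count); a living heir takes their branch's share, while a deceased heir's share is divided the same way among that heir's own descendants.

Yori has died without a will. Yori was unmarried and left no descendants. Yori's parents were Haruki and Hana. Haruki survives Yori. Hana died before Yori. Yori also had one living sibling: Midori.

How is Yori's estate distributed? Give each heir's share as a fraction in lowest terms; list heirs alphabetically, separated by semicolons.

Only one parent, Haruki, survives, so Haruki takes the entire estate. The siblings take nothing because a surviving parent has priority.

Haruki 1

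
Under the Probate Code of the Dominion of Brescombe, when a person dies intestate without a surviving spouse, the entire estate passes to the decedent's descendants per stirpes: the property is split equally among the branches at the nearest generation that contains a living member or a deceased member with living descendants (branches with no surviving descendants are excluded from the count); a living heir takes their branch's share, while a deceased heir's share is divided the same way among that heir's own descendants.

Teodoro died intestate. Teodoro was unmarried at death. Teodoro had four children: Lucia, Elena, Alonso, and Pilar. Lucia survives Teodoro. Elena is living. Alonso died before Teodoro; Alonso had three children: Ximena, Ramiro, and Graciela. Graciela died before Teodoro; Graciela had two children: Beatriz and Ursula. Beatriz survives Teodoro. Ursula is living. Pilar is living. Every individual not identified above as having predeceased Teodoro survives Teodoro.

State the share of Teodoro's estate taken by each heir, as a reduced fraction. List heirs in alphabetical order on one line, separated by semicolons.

Beatriz 1/24; Elena 1/4; Lucia 1/4; Pilar 1/4; Ramiro 1/12; Ursula 1/24; Ximena 1/12

There is no surviving spouse, so the entire estate passes to Teodoro's descendants per stirpes.
The estate is divided into 4 equal shares of 1/4 among Lucia, Elena, Alonso, Pilar.
Lucia is living and takes 1/4.
Elena is living and takes 1/4.
Alonso predeceased; the 1/4 allotted to Alonso's branch passes to Alonso's issue by representation.
The 1/4 is divided into 3 equal shares of 1/12 among Ximena, Ramiro, Graciela.
Ximena is living and takes 1/12.
Ramiro is living and takes 1/12.
Graciela predeceased; the 1/12 allotted to Graciela's branch passes to Graciela's issue by representation.
The 1/12 is divided into 2 equal shares of 1/24 among Beatriz, Ursula.
Beatriz is living and takes 1/24.
Ursula is living and takes 1/24.
Pilar is living and takes 1/4.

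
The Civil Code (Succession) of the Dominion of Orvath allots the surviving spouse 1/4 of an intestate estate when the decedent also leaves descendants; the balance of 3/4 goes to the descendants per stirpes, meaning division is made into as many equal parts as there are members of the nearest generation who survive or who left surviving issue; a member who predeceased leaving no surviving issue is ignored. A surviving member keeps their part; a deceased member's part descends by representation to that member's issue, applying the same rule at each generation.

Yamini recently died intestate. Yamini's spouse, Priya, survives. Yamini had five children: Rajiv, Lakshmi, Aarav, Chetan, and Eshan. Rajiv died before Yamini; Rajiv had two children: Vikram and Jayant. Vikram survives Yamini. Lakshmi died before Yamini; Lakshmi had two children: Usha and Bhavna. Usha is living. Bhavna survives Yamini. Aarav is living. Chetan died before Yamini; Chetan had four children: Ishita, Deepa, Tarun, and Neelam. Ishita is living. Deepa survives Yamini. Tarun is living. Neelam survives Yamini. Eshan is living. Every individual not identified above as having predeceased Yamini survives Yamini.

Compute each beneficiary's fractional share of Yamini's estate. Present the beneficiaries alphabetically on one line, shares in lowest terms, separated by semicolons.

Priya, as surviving spouse, takes 1/4.
The remaining 3/4 passes to Yamini's descendants per stirpes.
The 3/4 is divided into 5 equal shares of 3/20 among Rajiv, Lakshmi, Aarav, Chetan, Eshan.
Rajiv predeceased; the 3/20 allotted to Rajiv's branch passes to Rajiv's issue by representation.
The 3/20 is divided into 2 equal shares of 3/40 among Vikram, Jayant.
Vikram is living and takes 3/40.
Jayant is living and takes 3/40.
Lakshmi predeceased; the 3/20 allotted to Lakshmi's branch passes to Lakshmi's issue by representation.
The 3/20 is divided into 2 equal shares of 3/40 among Usha, Bhavna.
Usha is living and takes 3/40.
Bhavna is living and takes 3/40.
Aarav is living and takes 3/20.
Chetan predeceased; the 3/20 allotted to Chetan's branch passes to Chetan's issue by representation.
The 3/20 is divided into 4 equal shares of 3/80 among Ishita, Deepa, Tarun, Neelam.
Ishita is living and takes 3/80.
Deepa is living and takes 3/80.
Tarun is living and takes 3/80.
Neelam is living and takes 3/80.
Eshan is living and takes 3/20.

Aarav 3/20; Bhavna 3/40; Deepa 3/80; Eshan 3/20; Ishita 3/80; Jayant 3/40; Neelam 3/80; Priya 1/4; Tarun 3/80; Usha 3/40; Vikram 3/40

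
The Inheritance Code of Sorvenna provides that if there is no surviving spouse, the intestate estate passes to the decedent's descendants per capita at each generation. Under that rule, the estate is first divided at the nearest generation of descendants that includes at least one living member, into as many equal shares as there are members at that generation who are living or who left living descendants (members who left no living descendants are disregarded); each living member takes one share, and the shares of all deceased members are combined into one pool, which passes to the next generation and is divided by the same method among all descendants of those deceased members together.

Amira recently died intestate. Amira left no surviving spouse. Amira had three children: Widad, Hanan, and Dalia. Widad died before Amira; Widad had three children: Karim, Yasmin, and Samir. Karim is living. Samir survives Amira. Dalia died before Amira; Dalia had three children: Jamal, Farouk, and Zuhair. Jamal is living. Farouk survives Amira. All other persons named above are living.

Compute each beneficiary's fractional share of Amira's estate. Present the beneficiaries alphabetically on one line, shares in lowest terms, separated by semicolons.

There is no surviving spouse, so the entire estate passes to Amira's descendants per capita at each generation.
At generation 1 (Widad, Hanan, Dalia) there are 3 shares of (1)/3 = 1/3 each.
Living: Hanan — each takes 1/3.
Deceased: Widad and Dalia. Their combined 2/3 is pooled and carried to generation 2.
At generation 2 (Karim, Yasmin, Samir, Jamal, Farouk, Zuhair) there are 6 shares of (2/3)/6 = 1/9 each.
Living: Karim, Yasmin, Samir, Jamal, Farouk, and Zuhair — each takes 1/9.

Farouk 1/9; Hanan 1/3; Jamal 1/9; Karim 1/9; Samir 1/9; Yasmin 1/9; Zuhair 1/9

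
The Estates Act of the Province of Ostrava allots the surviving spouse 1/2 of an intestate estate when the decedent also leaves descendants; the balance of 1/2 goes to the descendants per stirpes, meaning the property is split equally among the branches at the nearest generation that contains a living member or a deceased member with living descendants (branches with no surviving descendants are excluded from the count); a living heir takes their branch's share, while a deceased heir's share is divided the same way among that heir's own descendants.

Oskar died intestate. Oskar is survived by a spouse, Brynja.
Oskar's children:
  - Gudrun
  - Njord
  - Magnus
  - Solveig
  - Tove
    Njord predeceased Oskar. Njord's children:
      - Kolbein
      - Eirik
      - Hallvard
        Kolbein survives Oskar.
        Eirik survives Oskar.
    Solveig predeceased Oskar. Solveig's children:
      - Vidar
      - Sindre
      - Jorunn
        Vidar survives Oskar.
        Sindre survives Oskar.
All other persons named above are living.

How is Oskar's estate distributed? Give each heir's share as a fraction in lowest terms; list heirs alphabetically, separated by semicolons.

Brynja, as surviving spouse, takes 1/2.
The remaining 1/2 passes to Oskar's descendants per stirpes.
The 1/2 is divided into 5 equal shares of 1/10 among Gudrun, Njord, Magnus, Solveig, Tove.
Gudrun is living and takes 1/10.
Njord predeceased; the 1/10 allotted to Njord's branch passes to Njord's issue by representation.
The 1/10 is divided into 3 equal shares of 1/30 among Kolbein, Eirik, Hallvard.
Kolbein is living and takes 1/30.
Eirik is living and takes 1/30.
Hallvard is living and takes 1/30.
Magnus is living and takes 1/10.
Solveig predeceased; the 1/10 allotted to Solveig's branch passes to Solveig's issue by representation.
The 1/10 is divided into 3 equal shares of 1/30 among Vidar, Sindre, Jorunn.
Vidar is living and takes 1/30.
Sindre is living and takes 1/30.
Jorunn is living and takes 1/30.
Tove is living and takes 1/10.

Brynja 1/2; Eirik 1/30; Gudrun 1/10; Hallvard 1/30; Jorunn 1/30; Kolbein 1/30; Magnus 1/10; Sindre 1/30; Tove 1/10; Vidar 1/30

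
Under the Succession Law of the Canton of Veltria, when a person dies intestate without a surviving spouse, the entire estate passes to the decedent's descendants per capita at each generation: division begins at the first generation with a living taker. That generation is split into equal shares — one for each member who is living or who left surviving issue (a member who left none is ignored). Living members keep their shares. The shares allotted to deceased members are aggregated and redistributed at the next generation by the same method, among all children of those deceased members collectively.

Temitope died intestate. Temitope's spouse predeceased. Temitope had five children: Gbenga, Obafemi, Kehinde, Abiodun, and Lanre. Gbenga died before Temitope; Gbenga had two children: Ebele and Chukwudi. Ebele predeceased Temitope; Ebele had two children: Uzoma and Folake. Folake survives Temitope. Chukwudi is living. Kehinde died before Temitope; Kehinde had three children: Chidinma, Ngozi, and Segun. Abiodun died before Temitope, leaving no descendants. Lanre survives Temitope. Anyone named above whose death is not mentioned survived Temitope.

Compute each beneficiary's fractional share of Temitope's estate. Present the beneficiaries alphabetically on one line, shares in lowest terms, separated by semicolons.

There is no surviving spouse, so the entire estate passes to Temitope's descendants per capita at each generation.
At generation 1 (Gbenga, Obafemi, Kehinde, Lanre) there are 4 shares of (1)/4 = 1/4 each.
Living: Obafemi and Lanre — each takes 1/4.
Deceased: Gbenga and Kehinde. Their combined 1/2 is pooled and carried to generation 2.
At generation 2 (Ebele, Chukwudi, Chidinma, Ngozi, Segun) there are 5 shares of (1/2)/5 = 1/10 each.
Living: Chukwudi, Chidinma, Ngozi, and Segun — each takes 1/10.
Deceased: Ebele. That 1/10 share is carried to generation 3.
At generation 3 (Uzoma, Folake) there are 2 shares of (1/10)/2 = 1/20 each.
Living: Uzoma and Folake — each takes 1/20.

Chidinma 1/10; Chukwudi 1/10; Folake 1/20; Lanre 1/4; Ngozi 1/10; Obafemi 1/4; Segun 1/10; Uzoma 1/20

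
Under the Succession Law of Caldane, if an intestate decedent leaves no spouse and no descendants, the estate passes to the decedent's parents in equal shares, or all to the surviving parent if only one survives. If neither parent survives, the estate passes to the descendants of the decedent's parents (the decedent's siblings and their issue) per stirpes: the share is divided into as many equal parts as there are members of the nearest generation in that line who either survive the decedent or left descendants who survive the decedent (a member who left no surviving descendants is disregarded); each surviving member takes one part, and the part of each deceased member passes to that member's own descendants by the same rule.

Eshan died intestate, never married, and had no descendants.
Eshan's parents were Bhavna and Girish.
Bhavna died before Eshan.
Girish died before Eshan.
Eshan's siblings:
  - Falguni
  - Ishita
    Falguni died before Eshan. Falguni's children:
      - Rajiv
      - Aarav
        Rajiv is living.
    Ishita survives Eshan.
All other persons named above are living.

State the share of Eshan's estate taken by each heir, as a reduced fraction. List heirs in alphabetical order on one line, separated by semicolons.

Neither parent survives and there are no descendants, so the estate passes to Eshan's siblings and their issue per stirpes.
The estate is divided into 2 equal shares of 1/2 among Falguni, Ishita.
Falguni predeceased; the 1/2 allotted to Falguni's branch passes to Falguni's issue by representation.
The 1/2 is divided into 2 equal shares of 1/4 among Rajiv, Aarav.
Rajiv is living and takes 1/4.
Aarav is living and takes 1/4.
Ishita is living and takes 1/2.

Aarav 1/4; Ishita 1/2; Rajiv 1/4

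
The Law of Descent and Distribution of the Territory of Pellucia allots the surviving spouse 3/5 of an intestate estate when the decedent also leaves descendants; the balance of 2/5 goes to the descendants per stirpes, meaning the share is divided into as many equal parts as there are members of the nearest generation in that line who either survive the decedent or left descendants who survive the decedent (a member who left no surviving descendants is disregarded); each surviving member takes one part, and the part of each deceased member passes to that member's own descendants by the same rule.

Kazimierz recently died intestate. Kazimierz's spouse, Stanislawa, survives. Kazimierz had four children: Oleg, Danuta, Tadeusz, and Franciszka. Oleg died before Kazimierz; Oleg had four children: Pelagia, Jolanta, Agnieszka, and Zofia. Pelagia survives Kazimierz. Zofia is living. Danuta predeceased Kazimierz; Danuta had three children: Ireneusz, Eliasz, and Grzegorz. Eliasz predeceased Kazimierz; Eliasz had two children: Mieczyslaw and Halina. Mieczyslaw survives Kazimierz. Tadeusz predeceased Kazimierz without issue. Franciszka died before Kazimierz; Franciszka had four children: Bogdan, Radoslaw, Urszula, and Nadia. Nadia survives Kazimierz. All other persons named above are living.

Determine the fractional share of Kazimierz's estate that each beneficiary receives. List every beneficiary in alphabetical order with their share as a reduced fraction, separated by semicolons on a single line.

Agnieszka 1/30; Bogdan 1/30; Grzegorz 2/45; Halina 1/45; Ireneusz 2/45; Jolanta 1/30; Mieczyslaw 1/45; Nadia 1/30; Pelagia 1/30; Radoslaw 1/30; Stanislawa 3/5; Urszula 1/30; Zofia 1/30

Stanislawa, as surviving spouse, takes 3/5.
The remaining 2/5 passes to Kazimierz's descendants per stirpes.
Tadeusz left no surviving issue, so that branch lapses and is disregarded.
The 2/5 is divided into 3 equal shares of 2/15 among Oleg, Danuta, Franciszka.
Oleg predeceased; the 2/15 allotted to Oleg's branch passes to Oleg's issue by representation.
The 2/15 is divided into 4 equal shares of 1/30 among Pelagia, Jolanta, Agnieszka, Zofia.
Pelagia is living and takes 1/30.
Jolanta is living and takes 1/30.
Agnieszka is living and takes 1/30.
Zofia is living and takes 1/30.
Danuta predeceased; the 2/15 allotted to Danuta's branch passes to Danuta's issue by representation.
The 2/15 is divided into 3 equal shares of 2/45 among Ireneusz, Eliasz, Grzegorz.
Ireneusz is living and takes 2/45.
Eliasz predeceased; the 2/45 allotted to Eliasz's branch passes to Eliasz's issue by representation.
The 2/45 is divided into 2 equal shares of 1/45 among Mieczyslaw, Halina.
Mieczyslaw is living and takes 1/45.
Halina is living and takes 1/45.
Grzegorz is living and takes 2/45.
Franciszka predeceased; the 2/15 allotted to Franciszka's branch passes to Franciszka's issue by representation.
The 2/15 is divided into 4 equal shares of 1/30 among Bogdan, Radoslaw, Urszula, Nadia.
Bogdan is living and takes 1/30.
Radoslaw is living and takes 1/30.
Urszula is living and takes 1/30.
Nadia is living and takes 1/30.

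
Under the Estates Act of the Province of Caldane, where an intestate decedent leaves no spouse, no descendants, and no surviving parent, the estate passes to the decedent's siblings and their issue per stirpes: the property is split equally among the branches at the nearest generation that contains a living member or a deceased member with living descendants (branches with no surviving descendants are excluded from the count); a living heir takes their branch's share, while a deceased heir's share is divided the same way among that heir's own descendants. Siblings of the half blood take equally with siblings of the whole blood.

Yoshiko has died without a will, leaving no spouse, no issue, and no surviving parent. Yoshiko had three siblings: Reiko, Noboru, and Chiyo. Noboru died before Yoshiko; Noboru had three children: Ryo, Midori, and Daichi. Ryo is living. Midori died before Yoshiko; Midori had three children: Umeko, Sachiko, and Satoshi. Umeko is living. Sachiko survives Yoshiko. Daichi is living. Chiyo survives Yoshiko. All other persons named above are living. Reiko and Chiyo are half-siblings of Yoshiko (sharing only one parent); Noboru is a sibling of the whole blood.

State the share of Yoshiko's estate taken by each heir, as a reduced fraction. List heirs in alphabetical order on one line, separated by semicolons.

No spouse, descendants, or parent survives, so the estate passes to Yoshiko's siblings per stirpes.
Half-blood and whole-blood siblings take equally under the stated rule.
The estate is divided into 3 equal shares of 1/3 among Reiko, Noboru, Chiyo.
Reiko is living and takes 1/3.
Noboru predeceased; the 1/3 allotted to Noboru's branch passes to Noboru's issue by representation.
The 1/3 is divided into 3 equal shares of 1/9 among Ryo, Midori, Daichi.
Ryo is living and takes 1/9.
Midori predeceased; the 1/9 allotted to Midori's branch passes to Midori's issue by representation.
The 1/9 is divided into 3 equal shares of 1/27 among Umeko, Sachiko, Satoshi.
Umeko is living and takes 1/27.
Sachiko is living and takes 1/27.
Satoshi is living and takes 1/27.
Daichi is living and takes 1/9.
Chiyo is living and takes 1/3.

Chiyo 1/3; Daichi 1/9; Reiko 1/3; Ryo 1/9; Sachiko 1/27; Satoshi 1/27; Umeko 1/27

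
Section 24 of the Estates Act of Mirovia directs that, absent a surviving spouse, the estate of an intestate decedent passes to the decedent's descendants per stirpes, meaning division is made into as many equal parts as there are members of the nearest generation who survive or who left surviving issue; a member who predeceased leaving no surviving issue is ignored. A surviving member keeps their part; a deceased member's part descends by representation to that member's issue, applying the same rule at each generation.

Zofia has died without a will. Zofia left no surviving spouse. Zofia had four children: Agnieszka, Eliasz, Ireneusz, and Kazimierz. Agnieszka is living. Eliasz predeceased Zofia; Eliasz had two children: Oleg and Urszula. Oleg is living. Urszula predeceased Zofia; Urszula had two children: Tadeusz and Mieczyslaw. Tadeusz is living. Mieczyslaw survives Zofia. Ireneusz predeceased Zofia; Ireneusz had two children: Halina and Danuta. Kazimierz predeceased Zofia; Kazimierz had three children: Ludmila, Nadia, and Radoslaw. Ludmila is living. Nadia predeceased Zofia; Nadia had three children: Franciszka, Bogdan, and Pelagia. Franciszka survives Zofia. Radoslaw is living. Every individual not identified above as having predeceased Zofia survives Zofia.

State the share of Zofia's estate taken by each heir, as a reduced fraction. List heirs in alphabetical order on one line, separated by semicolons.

Agnieszka 1/4; Bogdan 1/36; Danuta 1/8; Franciszka 1/36; Halina 1/8; Ludmila 1/12; Mieczyslaw 1/16; Oleg 1/8; Pelagia 1/36; Radoslaw 1/12; Tadeusz 1/16

There is no surviving spouse, so the entire estate passes to Zofia's descendants per stirpes.
The estate is divided into 4 equal shares of 1/4 among Agnieszka, Eliasz, Ireneusz, Kazimierz.
Agnieszka is living and takes 1/4.
Eliasz predeceased; the 1/4 allotted to Eliasz's branch passes to Eliasz's issue by representation.
The 1/4 is divided into 2 equal shares of 1/8 among Oleg, Urszula.
Oleg is living and takes 1/8.
Urszula predeceased; the 1/8 allotted to Urszula's branch passes to Urszula's issue by representation.
The 1/8 is divided into 2 equal shares of 1/16 among Tadeusz, Mieczyslaw.
Tadeusz is living and takes 1/16.
Mieczyslaw is living and takes 1/16.
Ireneusz predeceased; the 1/4 allotted to Ireneusz's branch passes to Ireneusz's issue by representation.
The 1/4 is divided into 2 equal shares of 1/8 among Halina, Danuta.
Halina is living and takes 1/8.
Danuta is living and takes 1/8.
Kazimierz predeceased; the 1/4 allotted to Kazimierz's branch passes to Kazimierz's issue by representation.
The 1/4 is divided into 3 equal shares of 1/12 among Ludmila, Nadia, Radoslaw.
Ludmila is living and takes 1/12.
Nadia predeceased; the 1/12 allotted to Nadia's branch passes to Nadia's issue by representation.
The 1/12 is divided into 3 equal shares of 1/36 among Franciszka, Bogdan, Pelagia.
Franciszka is living and takes 1/36.
Bogdan is living and takes 1/36.
Pelagia is living and takes 1/36.
Radoslaw is living and takes 1/12.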